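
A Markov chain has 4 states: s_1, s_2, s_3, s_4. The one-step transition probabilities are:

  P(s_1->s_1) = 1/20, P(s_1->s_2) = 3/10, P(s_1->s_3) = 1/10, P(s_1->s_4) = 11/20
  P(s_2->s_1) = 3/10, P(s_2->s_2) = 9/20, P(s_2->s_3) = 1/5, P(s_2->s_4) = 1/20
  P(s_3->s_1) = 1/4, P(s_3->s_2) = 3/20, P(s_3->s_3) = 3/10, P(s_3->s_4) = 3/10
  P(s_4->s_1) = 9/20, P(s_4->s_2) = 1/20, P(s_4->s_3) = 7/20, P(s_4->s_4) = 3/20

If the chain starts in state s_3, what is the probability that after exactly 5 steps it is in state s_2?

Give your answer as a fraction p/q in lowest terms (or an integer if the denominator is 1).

Answer: 740127/3200000

Derivation:
Computing P^5 by repeated multiplication:
P^1 =
  s_1: [1/20, 3/10, 1/10, 11/20]
  s_2: [3/10, 9/20, 1/5, 1/20]
  s_3: [1/4, 3/20, 3/10, 3/10]
  s_4: [9/20, 1/20, 7/20, 3/20]
P^2 =
  s_1: [73/200, 77/400, 23/80, 31/200]
  s_2: [89/400, 13/40, 79/400, 51/200]
  s_3: [107/400, 81/400, 1/4, 7/25]
  s_4: [77/400, 87/400, 17/80, 151/400]
P^3 =
  s_1: [1741/8000, 247/1000, 431/2000, 2559/8000]
  s_2: [1091/4000, 2043/8000, 943/4000, 1889/8000]
  s_3: [2101/8000, 1783/8000, 961/4000, 1097/4000]
  s_4: [2383/8000, 1651/8000, 2069/8000, 1897/8000]
P^4 =
  s_1: [707/2500, 35961/160000, 39643/160000, 9787/40000]
  s_2: [40871/160000, 19513/80000, 1483/6400, 10757/40000]
  s_3: [8431/32000, 36613/160000, 2389/10000, 168/625]
  s_4: [39707/160000, 37261/160000, 37063/160000, 45969/160000]
P^5 =
  s_1: [811561/3200000, 376607/1600000, 373117/1600000, 888991/3200000]
  s_2: [423827/1600000, 750713/3200000, 190373/800000, 840141/3200000]
  s_3: [33601/128000, 740127/3200000, 380581/1600000, 429343/1600000]
  s_4: [862309/3200000, 730749/3200000, 772619/3200000, 834323/3200000]

(P^5)[s_3 -> s_2] = 740127/3200000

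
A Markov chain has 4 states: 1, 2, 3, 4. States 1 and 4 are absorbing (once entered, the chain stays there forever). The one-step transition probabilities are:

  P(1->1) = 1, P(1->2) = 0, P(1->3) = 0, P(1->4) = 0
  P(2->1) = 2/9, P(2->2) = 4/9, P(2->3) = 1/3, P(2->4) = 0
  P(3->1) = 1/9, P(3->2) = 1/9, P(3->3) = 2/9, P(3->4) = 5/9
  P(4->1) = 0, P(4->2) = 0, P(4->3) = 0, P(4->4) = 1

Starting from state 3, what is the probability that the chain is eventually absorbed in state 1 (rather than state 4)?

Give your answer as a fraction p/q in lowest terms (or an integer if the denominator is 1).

Let a_i = P(absorbed in 1 | start in state i).
Boundary conditions: a_1 = 1, a_4 = 0.
For each transient state i, a_i = sum_j P(i->j) * a_j:
  a_2 = 2/9*a_1 + 4/9*a_2 + 1/3*a_3 + 0*a_4
  a_3 = 1/9*a_1 + 1/9*a_2 + 2/9*a_3 + 5/9*a_4

Substituting a_1 = 1 and a_4 = 0, rearrange to (I - Q) a = r where r[i] = P(i -> 1):
  [5/9, -1/3] . (a_2, a_3) = 2/9
  [-1/9, 7/9] . (a_2, a_3) = 1/9

Solving yields:
  a_2 = 17/32
  a_3 = 7/32

Starting state is 3, so the absorption probability is a_3 = 7/32.

Answer: 7/32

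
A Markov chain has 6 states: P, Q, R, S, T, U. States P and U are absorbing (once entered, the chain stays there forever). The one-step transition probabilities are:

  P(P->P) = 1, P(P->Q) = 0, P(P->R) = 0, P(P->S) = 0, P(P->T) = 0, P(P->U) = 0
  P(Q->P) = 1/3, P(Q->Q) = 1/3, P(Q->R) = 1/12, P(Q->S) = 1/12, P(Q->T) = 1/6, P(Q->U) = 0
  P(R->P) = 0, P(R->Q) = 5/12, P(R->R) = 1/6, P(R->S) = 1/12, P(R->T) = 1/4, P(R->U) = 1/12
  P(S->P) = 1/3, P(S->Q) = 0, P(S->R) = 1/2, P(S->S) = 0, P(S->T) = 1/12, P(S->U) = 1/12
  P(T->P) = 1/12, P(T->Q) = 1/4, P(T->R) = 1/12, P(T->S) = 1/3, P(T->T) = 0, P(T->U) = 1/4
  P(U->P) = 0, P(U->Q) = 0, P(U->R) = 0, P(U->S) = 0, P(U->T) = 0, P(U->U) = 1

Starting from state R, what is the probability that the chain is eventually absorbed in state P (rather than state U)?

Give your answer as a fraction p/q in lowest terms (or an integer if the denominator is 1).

Answer: 255/392

Derivation:
Let a_i = P(absorbed in P | start in state i).
Boundary conditions: a_P = 1, a_U = 0.
For each transient state i, a_i = sum_j P(i->j) * a_j:
  a_Q = 1/3*a_P + 1/3*a_Q + 1/12*a_R + 1/12*a_S + 1/6*a_T + 0*a_U
  a_R = 0*a_P + 5/12*a_Q + 1/6*a_R + 1/12*a_S + 1/4*a_T + 1/12*a_U
  a_S = 1/3*a_P + 0*a_Q + 1/2*a_R + 0*a_S + 1/12*a_T + 1/12*a_U
  a_T = 1/12*a_P + 1/4*a_Q + 1/12*a_R + 1/3*a_S + 0*a_T + 1/4*a_U

Substituting a_P = 1 and a_U = 0, rearrange to (I - Q) a = r where r[i] = P(i -> P):
  [2/3, -1/12, -1/12, -1/6] . (a_Q, a_R, a_S, a_T) = 1/3
  [-5/12, 5/6, -1/12, -1/4] . (a_Q, a_R, a_S, a_T) = 0
  [0, -1/2, 1, -1/12] . (a_Q, a_R, a_S, a_T) = 1/3
  [-1/4, -1/12, -1/3, 1] . (a_Q, a_R, a_S, a_T) = 1/12

Solving yields:
  a_Q = 319/392
  a_R = 255/392
  a_S = 277/392
  a_T = 113/196

Starting state is R, so the absorption probability is a_R = 255/392.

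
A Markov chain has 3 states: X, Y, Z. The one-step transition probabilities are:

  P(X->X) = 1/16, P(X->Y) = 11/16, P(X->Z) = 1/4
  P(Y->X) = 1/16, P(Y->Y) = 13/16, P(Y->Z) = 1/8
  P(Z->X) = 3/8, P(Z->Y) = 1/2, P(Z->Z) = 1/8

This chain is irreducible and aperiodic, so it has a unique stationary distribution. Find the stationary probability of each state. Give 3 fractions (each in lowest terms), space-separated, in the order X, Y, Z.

Answer: 13/123 31/41 17/123

Derivation:
The stationary distribution satisfies pi = pi * P, i.e.:
  pi_X = 1/16*pi_X + 1/16*pi_Y + 3/8*pi_Z
  pi_Y = 11/16*pi_X + 13/16*pi_Y + 1/2*pi_Z
  pi_Z = 1/4*pi_X + 1/8*pi_Y + 1/8*pi_Z
with normalization: pi_X + pi_Y + pi_Z = 1.

Using the first 2 balance equations plus normalization, the linear system A*pi = b is:
  [-15/16, 1/16, 3/8] . pi = 0
  [11/16, -3/16, 1/2] . pi = 0
  [1, 1, 1] . pi = 1

Solving yields:
  pi_X = 13/123
  pi_Y = 31/41
  pi_Z = 17/123

Verification (pi * P):
  13/123*1/16 + 31/41*1/16 + 17/123*3/8 = 13/123 = pi_X  (ok)
  13/123*11/16 + 31/41*13/16 + 17/123*1/2 = 31/41 = pi_Y  (ok)
  13/123*1/4 + 31/41*1/8 + 17/123*1/8 = 17/123 = pi_Z  (ok)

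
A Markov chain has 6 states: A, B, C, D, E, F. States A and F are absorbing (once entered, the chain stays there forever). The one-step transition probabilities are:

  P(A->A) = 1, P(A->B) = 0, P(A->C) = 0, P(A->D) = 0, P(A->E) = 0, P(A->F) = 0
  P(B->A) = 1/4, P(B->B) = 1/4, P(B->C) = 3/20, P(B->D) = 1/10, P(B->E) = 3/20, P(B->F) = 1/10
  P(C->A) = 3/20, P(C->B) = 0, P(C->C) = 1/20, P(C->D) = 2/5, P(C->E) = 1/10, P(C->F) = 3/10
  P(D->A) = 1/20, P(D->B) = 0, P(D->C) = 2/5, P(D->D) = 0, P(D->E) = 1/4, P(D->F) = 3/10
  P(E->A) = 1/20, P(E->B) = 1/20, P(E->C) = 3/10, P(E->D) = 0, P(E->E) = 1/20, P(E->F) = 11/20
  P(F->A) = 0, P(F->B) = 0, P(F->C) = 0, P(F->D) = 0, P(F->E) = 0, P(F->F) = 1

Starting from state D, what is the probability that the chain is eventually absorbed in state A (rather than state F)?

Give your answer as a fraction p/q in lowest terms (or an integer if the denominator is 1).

Let a_i = P(absorbed in A | start in state i).
Boundary conditions: a_A = 1, a_F = 0.
For each transient state i, a_i = sum_j P(i->j) * a_j:
  a_B = 1/4*a_A + 1/4*a_B + 3/20*a_C + 1/10*a_D + 3/20*a_E + 1/10*a_F
  a_C = 3/20*a_A + 0*a_B + 1/20*a_C + 2/5*a_D + 1/10*a_E + 3/10*a_F
  a_D = 1/20*a_A + 0*a_B + 2/5*a_C + 0*a_D + 1/4*a_E + 3/10*a_F
  a_E = 1/20*a_A + 1/20*a_B + 3/10*a_C + 0*a_D + 1/20*a_E + 11/20*a_F

Substituting a_A = 1 and a_F = 0, rearrange to (I - Q) a = r where r[i] = P(i -> A):
  [3/4, -3/20, -1/10, -3/20] . (a_B, a_C, a_D, a_E) = 1/4
  [0, 19/20, -2/5, -1/10] . (a_B, a_C, a_D, a_E) = 3/20
  [0, -2/5, 1, -1/4] . (a_B, a_C, a_D, a_E) = 1/20
  [-1/20, -3/10, 0, 19/20] . (a_B, a_C, a_D, a_E) = 1/20

Solving yields:
  a_B = 3592/8145
  a_C = 415/1629
  a_D = 1037/5430
  a_E = 1273/8145

Starting state is D, so the absorption probability is a_D = 1037/5430.

Answer: 1037/5430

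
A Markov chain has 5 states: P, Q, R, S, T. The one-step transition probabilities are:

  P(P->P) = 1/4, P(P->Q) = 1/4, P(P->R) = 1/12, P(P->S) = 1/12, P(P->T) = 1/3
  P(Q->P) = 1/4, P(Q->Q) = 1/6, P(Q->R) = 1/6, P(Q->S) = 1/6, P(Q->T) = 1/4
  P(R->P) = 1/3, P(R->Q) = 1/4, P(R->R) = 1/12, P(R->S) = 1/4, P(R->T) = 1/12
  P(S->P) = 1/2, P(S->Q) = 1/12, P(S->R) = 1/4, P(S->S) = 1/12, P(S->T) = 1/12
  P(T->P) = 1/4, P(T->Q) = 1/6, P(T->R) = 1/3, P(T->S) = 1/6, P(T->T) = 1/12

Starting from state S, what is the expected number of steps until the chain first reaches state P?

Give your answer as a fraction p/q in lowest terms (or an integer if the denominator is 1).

Let h_i = expected steps to first reach P from state i.
Boundary: h_P = 0.
First-step equations for the other states:
  h_Q = 1 + 1/4*h_P + 1/6*h_Q + 1/6*h_R + 1/6*h_S + 1/4*h_T
  h_R = 1 + 1/3*h_P + 1/4*h_Q + 1/12*h_R + 1/4*h_S + 1/12*h_T
  h_S = 1 + 1/2*h_P + 1/12*h_Q + 1/4*h_R + 1/12*h_S + 1/12*h_T
  h_T = 1 + 1/4*h_P + 1/6*h_Q + 1/3*h_R + 1/6*h_S + 1/12*h_T

Substituting h_P = 0 and rearranging gives the linear system (I - Q) h = 1:
  [5/6, -1/6, -1/6, -1/4] . (h_Q, h_R, h_S, h_T) = 1
  [-1/4, 11/12, -1/4, -1/12] . (h_Q, h_R, h_S, h_T) = 1
  [-1/12, -1/4, 11/12, -1/12] . (h_Q, h_R, h_S, h_T) = 1
  [-1/6, -1/3, -1/6, 11/12] . (h_Q, h_R, h_S, h_T) = 1

Solving yields:
  h_Q = 172/53
  h_R = 156/53
  h_S = 920/371
  h_T = 1188/371

Starting state is S, so the expected hitting time is h_S = 920/371.

Answer: 920/371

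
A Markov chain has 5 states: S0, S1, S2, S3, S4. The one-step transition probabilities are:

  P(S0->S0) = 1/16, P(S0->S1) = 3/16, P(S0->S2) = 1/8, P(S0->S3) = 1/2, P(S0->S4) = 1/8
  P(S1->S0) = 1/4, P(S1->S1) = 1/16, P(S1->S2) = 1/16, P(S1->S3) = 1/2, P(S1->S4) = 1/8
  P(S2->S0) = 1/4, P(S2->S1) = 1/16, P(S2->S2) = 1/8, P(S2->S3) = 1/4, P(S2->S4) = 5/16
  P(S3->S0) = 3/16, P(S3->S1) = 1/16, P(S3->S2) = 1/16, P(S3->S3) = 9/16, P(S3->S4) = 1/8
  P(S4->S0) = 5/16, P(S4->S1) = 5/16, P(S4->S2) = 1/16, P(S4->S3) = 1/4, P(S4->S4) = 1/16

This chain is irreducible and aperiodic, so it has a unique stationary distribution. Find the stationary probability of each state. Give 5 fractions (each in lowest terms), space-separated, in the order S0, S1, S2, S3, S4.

Answer: 2791/14510 8667/72550 5767/72550 17304/36275 9553/72550

Derivation:
The stationary distribution satisfies pi = pi * P, i.e.:
  pi_S0 = 1/16*pi_S0 + 1/4*pi_S1 + 1/4*pi_S2 + 3/16*pi_S3 + 5/16*pi_S4
  pi_S1 = 3/16*pi_S0 + 1/16*pi_S1 + 1/16*pi_S2 + 1/16*pi_S3 + 5/16*pi_S4
  pi_S2 = 1/8*pi_S0 + 1/16*pi_S1 + 1/8*pi_S2 + 1/16*pi_S3 + 1/16*pi_S4
  pi_S3 = 1/2*pi_S0 + 1/2*pi_S1 + 1/4*pi_S2 + 9/16*pi_S3 + 1/4*pi_S4
  pi_S4 = 1/8*pi_S0 + 1/8*pi_S1 + 5/16*pi_S2 + 1/8*pi_S3 + 1/16*pi_S4
with normalization: pi_S0 + pi_S1 + pi_S2 + pi_S3 + pi_S4 = 1.

Using the first 4 balance equations plus normalization, the linear system A*pi = b is:
  [-15/16, 1/4, 1/4, 3/16, 5/16] . pi = 0
  [3/16, -15/16, 1/16, 1/16, 5/16] . pi = 0
  [1/8, 1/16, -7/8, 1/16, 1/16] . pi = 0
  [1/2, 1/2, 1/4, -7/16, 1/4] . pi = 0
  [1, 1, 1, 1, 1] . pi = 1

Solving yields:
  pi_S0 = 2791/14510
  pi_S1 = 8667/72550
  pi_S2 = 5767/72550
  pi_S3 = 17304/36275
  pi_S4 = 9553/72550

Verification (pi * P):
  2791/14510*1/16 + 8667/72550*1/4 + 5767/72550*1/4 + 17304/36275*3/16 + 9553/72550*5/16 = 2791/14510 = pi_S0  (ok)
  2791/14510*3/16 + 8667/72550*1/16 + 5767/72550*1/16 + 17304/36275*1/16 + 9553/72550*5/16 = 8667/72550 = pi_S1  (ok)
  2791/14510*1/8 + 8667/72550*1/16 + 5767/72550*1/8 + 17304/36275*1/16 + 9553/72550*1/16 = 5767/72550 = pi_S2  (ok)
  2791/14510*1/2 + 8667/72550*1/2 + 5767/72550*1/4 + 17304/36275*9/16 + 9553/72550*1/4 = 17304/36275 = pi_S3  (ok)
  2791/14510*1/8 + 8667/72550*1/8 + 5767/72550*5/16 + 17304/36275*1/8 + 9553/72550*1/16 = 9553/72550 = pi_S4  (ok)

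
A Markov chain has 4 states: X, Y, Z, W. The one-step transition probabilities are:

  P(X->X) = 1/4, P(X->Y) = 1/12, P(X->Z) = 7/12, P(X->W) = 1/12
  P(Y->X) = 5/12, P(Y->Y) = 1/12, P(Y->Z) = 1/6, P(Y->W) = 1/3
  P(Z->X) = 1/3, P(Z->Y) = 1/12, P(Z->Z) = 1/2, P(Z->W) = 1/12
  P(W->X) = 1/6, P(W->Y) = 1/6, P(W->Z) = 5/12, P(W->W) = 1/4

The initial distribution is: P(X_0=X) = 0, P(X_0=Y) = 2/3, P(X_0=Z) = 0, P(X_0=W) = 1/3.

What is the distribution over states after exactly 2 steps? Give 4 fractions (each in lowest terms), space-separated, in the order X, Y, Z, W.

Answer: 19/72 47/432 67/144 35/216

Derivation:
Propagating the distribution step by step (d_{t+1} = d_t * P):
d_0 = (X=0, Y=2/3, Z=0, W=1/3)
  d_1[X] = 0*1/4 + 2/3*5/12 + 0*1/3 + 1/3*1/6 = 1/3
  d_1[Y] = 0*1/12 + 2/3*1/12 + 0*1/12 + 1/3*1/6 = 1/9
  d_1[Z] = 0*7/12 + 2/3*1/6 + 0*1/2 + 1/3*5/12 = 1/4
  d_1[W] = 0*1/12 + 2/3*1/3 + 0*1/12 + 1/3*1/4 = 11/36
d_1 = (X=1/3, Y=1/9, Z=1/4, W=11/36)
  d_2[X] = 1/3*1/4 + 1/9*5/12 + 1/4*1/3 + 11/36*1/6 = 19/72
  d_2[Y] = 1/3*1/12 + 1/9*1/12 + 1/4*1/12 + 11/36*1/6 = 47/432
  d_2[Z] = 1/3*7/12 + 1/9*1/6 + 1/4*1/2 + 11/36*5/12 = 67/144
  d_2[W] = 1/3*1/12 + 1/9*1/3 + 1/4*1/12 + 11/36*1/4 = 35/216
d_2 = (X=19/72, Y=47/432, Z=67/144, W=35/216)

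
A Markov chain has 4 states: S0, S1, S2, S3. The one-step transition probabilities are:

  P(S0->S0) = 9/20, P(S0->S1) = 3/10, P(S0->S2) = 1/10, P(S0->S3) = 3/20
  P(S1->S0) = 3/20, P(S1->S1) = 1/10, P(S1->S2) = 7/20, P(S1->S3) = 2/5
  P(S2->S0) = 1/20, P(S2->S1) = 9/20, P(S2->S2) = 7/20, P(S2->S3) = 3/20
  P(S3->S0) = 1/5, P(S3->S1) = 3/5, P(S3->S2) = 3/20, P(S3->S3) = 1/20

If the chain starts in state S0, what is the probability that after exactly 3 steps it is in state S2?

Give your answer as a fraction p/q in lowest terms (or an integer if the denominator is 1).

Computing P^3 by repeated multiplication:
P^1 =
  S0: [9/20, 3/10, 1/10, 3/20]
  S1: [3/20, 1/10, 7/20, 2/5]
  S2: [1/20, 9/20, 7/20, 3/20]
  S3: [1/5, 3/5, 3/20, 1/20]
P^2 =
  S0: [113/400, 3/10, 83/400, 21/100]
  S1: [9/50, 181/400, 93/400, 27/200]
  S2: [11/80, 123/400, 123/400, 99/400]
  S3: [79/400, 87/400, 29/100, 59/200]
P^3 =
  S0: [449/2000, 2673/8000, 1899/8000, 51/250]
  S1: [3/16, 2279/8000, 139/500, 1997/8000]
  S2: [1383/8000, 2871/8000, 2129/8000, 1617/8000]
  S3: [39/200, 777/2000, 1933/8000, 1399/8000]

(P^3)[S0 -> S2] = 1899/8000

Answer: 1899/8000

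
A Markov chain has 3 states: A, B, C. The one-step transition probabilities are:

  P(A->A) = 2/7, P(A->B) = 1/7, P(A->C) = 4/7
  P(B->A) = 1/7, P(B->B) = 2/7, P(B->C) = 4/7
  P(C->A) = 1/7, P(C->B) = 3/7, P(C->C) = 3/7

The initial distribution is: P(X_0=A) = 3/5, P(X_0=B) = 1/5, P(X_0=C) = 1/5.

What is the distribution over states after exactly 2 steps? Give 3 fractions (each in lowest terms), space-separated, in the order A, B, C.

Answer: 43/245 81/245 121/245

Derivation:
Propagating the distribution step by step (d_{t+1} = d_t * P):
d_0 = (A=3/5, B=1/5, C=1/5)
  d_1[A] = 3/5*2/7 + 1/5*1/7 + 1/5*1/7 = 8/35
  d_1[B] = 3/5*1/7 + 1/5*2/7 + 1/5*3/7 = 8/35
  d_1[C] = 3/5*4/7 + 1/5*4/7 + 1/5*3/7 = 19/35
d_1 = (A=8/35, B=8/35, C=19/35)
  d_2[A] = 8/35*2/7 + 8/35*1/7 + 19/35*1/7 = 43/245
  d_2[B] = 8/35*1/7 + 8/35*2/7 + 19/35*3/7 = 81/245
  d_2[C] = 8/35*4/7 + 8/35*4/7 + 19/35*3/7 = 121/245
d_2 = (A=43/245, B=81/245, C=121/245)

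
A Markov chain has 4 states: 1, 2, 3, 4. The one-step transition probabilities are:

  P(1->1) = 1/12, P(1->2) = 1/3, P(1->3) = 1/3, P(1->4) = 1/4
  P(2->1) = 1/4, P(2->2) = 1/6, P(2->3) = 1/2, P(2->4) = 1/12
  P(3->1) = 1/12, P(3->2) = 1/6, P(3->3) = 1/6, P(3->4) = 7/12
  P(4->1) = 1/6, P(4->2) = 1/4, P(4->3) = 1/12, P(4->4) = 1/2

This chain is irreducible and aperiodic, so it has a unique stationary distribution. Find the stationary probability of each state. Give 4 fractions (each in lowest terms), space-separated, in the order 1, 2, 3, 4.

Answer: 15/98 11/49 23/98 19/49

Derivation:
The stationary distribution satisfies pi = pi * P, i.e.:
  pi_1 = 1/12*pi_1 + 1/4*pi_2 + 1/12*pi_3 + 1/6*pi_4
  pi_2 = 1/3*pi_1 + 1/6*pi_2 + 1/6*pi_3 + 1/4*pi_4
  pi_3 = 1/3*pi_1 + 1/2*pi_2 + 1/6*pi_3 + 1/12*pi_4
  pi_4 = 1/4*pi_1 + 1/12*pi_2 + 7/12*pi_3 + 1/2*pi_4
with normalization: pi_1 + pi_2 + pi_3 + pi_4 = 1.

Using the first 3 balance equations plus normalization, the linear system A*pi = b is:
  [-11/12, 1/4, 1/12, 1/6] . pi = 0
  [1/3, -5/6, 1/6, 1/4] . pi = 0
  [1/3, 1/2, -5/6, 1/12] . pi = 0
  [1, 1, 1, 1] . pi = 1

Solving yields:
  pi_1 = 15/98
  pi_2 = 11/49
  pi_3 = 23/98
  pi_4 = 19/49

Verification (pi * P):
  15/98*1/12 + 11/49*1/4 + 23/98*1/12 + 19/49*1/6 = 15/98 = pi_1  (ok)
  15/98*1/3 + 11/49*1/6 + 23/98*1/6 + 19/49*1/4 = 11/49 = pi_2  (ok)
  15/98*1/3 + 11/49*1/2 + 23/98*1/6 + 19/49*1/12 = 23/98 = pi_3  (ok)
  15/98*1/4 + 11/49*1/12 + 23/98*7/12 + 19/49*1/2 = 19/49 = pi_4  (ok)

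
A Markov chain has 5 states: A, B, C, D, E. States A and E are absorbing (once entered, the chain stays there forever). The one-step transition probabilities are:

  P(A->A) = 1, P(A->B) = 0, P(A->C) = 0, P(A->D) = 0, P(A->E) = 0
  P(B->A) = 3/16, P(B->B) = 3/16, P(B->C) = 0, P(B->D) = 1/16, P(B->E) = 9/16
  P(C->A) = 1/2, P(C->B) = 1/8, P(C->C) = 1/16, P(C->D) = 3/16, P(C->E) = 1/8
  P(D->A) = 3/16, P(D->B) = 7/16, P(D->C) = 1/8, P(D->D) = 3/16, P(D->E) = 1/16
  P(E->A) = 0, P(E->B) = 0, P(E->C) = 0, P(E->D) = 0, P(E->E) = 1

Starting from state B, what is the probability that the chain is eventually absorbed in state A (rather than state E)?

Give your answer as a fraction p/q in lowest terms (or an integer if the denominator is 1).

Answer: 157/587

Derivation:
Let a_i = P(absorbed in A | start in state i).
Boundary conditions: a_A = 1, a_E = 0.
For each transient state i, a_i = sum_j P(i->j) * a_j:
  a_B = 3/16*a_A + 3/16*a_B + 0*a_C + 1/16*a_D + 9/16*a_E
  a_C = 1/2*a_A + 1/8*a_B + 1/16*a_C + 3/16*a_D + 1/8*a_E
  a_D = 3/16*a_A + 7/16*a_B + 1/8*a_C + 3/16*a_D + 1/16*a_E

Substituting a_A = 1 and a_E = 0, rearrange to (I - Q) a = r where r[i] = P(i -> A):
  [13/16, 0, -1/16] . (a_B, a_C, a_D) = 3/16
  [-1/8, 15/16, -3/16] . (a_B, a_C, a_D) = 1/2
  [-7/16, -1/8, 13/16] . (a_B, a_C, a_D) = 3/16

Solving yields:
  a_B = 157/587
  a_C = 390/587
  a_D = 280/587

Starting state is B, so the absorption probability is a_B = 157/587.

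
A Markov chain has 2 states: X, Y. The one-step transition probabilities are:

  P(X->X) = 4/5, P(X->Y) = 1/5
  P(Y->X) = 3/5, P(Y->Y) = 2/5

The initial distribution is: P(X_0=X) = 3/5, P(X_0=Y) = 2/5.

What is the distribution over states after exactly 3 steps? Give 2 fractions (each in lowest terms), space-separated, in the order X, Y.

Answer: 468/625 157/625

Derivation:
Propagating the distribution step by step (d_{t+1} = d_t * P):
d_0 = (X=3/5, Y=2/5)
  d_1[X] = 3/5*4/5 + 2/5*3/5 = 18/25
  d_1[Y] = 3/5*1/5 + 2/5*2/5 = 7/25
d_1 = (X=18/25, Y=7/25)
  d_2[X] = 18/25*4/5 + 7/25*3/5 = 93/125
  d_2[Y] = 18/25*1/5 + 7/25*2/5 = 32/125
d_2 = (X=93/125, Y=32/125)
  d_3[X] = 93/125*4/5 + 32/125*3/5 = 468/625
  d_3[Y] = 93/125*1/5 + 32/125*2/5 = 157/625
d_3 = (X=468/625, Y=157/625)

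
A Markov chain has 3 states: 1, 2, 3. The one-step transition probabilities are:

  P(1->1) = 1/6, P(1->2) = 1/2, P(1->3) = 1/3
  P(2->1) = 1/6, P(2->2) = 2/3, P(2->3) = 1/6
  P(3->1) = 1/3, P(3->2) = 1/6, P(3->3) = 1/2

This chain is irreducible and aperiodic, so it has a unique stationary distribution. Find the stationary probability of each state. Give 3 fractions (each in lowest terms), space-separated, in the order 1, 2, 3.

Answer: 5/23 11/23 7/23

Derivation:
The stationary distribution satisfies pi = pi * P, i.e.:
  pi_1 = 1/6*pi_1 + 1/6*pi_2 + 1/3*pi_3
  pi_2 = 1/2*pi_1 + 2/3*pi_2 + 1/6*pi_3
  pi_3 = 1/3*pi_1 + 1/6*pi_2 + 1/2*pi_3
with normalization: pi_1 + pi_2 + pi_3 = 1.

Using the first 2 balance equations plus normalization, the linear system A*pi = b is:
  [-5/6, 1/6, 1/3] . pi = 0
  [1/2, -1/3, 1/6] . pi = 0
  [1, 1, 1] . pi = 1

Solving yields:
  pi_1 = 5/23
  pi_2 = 11/23
  pi_3 = 7/23

Verification (pi * P):
  5/23*1/6 + 11/23*1/6 + 7/23*1/3 = 5/23 = pi_1  (ok)
  5/23*1/2 + 11/23*2/3 + 7/23*1/6 = 11/23 = pi_2  (ok)
  5/23*1/3 + 11/23*1/6 + 7/23*1/2 = 7/23 = pi_3  (ok)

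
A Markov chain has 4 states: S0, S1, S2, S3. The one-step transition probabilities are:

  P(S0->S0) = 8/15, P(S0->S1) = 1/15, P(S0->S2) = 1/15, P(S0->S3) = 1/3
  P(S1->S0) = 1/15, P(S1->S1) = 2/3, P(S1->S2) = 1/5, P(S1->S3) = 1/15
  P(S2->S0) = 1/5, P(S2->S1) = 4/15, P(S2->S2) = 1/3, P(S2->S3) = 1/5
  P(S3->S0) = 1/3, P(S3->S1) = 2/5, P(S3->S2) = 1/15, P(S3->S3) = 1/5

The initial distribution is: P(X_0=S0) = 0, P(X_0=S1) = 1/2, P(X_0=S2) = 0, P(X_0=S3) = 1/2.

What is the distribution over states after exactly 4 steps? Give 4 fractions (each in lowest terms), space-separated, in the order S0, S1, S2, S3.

Propagating the distribution step by step (d_{t+1} = d_t * P):
d_0 = (S0=0, S1=1/2, S2=0, S3=1/2)
  d_1[S0] = 0*8/15 + 1/2*1/15 + 0*1/5 + 1/2*1/3 = 1/5
  d_1[S1] = 0*1/15 + 1/2*2/3 + 0*4/15 + 1/2*2/5 = 8/15
  d_1[S2] = 0*1/15 + 1/2*1/5 + 0*1/3 + 1/2*1/15 = 2/15
  d_1[S3] = 0*1/3 + 1/2*1/15 + 0*1/5 + 1/2*1/5 = 2/15
d_1 = (S0=1/5, S1=8/15, S2=2/15, S3=2/15)
  d_2[S0] = 1/5*8/15 + 8/15*1/15 + 2/15*1/5 + 2/15*1/3 = 16/75
  d_2[S1] = 1/5*1/15 + 8/15*2/3 + 2/15*4/15 + 2/15*2/5 = 103/225
  d_2[S2] = 1/5*1/15 + 8/15*1/5 + 2/15*1/3 + 2/15*1/15 = 13/75
  d_2[S3] = 1/5*1/3 + 8/15*1/15 + 2/15*1/5 + 2/15*1/5 = 7/45
d_2 = (S0=16/75, S1=103/225, S2=13/75, S3=7/45)
  d_3[S0] = 16/75*8/15 + 103/225*1/15 + 13/75*1/5 + 7/45*1/3 = 779/3375
  d_3[S1] = 16/75*1/15 + 103/225*2/3 + 13/75*4/15 + 7/45*2/5 = 1444/3375
  d_3[S2] = 16/75*1/15 + 103/225*1/5 + 13/75*1/3 + 7/45*1/15 = 587/3375
  d_3[S3] = 16/75*1/3 + 103/225*1/15 + 13/75*1/5 + 7/45*1/5 = 113/675
d_3 = (S0=779/3375, S1=1444/3375, S2=587/3375, S3=113/675)
  d_4[S0] = 779/3375*8/15 + 1444/3375*1/15 + 587/3375*1/5 + 113/675*1/3 = 12262/50625
  d_4[S1] = 779/3375*1/15 + 1444/3375*2/3 + 587/3375*4/15 + 113/675*2/5 = 20957/50625
  d_4[S2] = 779/3375*1/15 + 1444/3375*1/5 + 587/3375*1/3 + 113/675*1/15 = 8611/50625
  d_4[S3] = 779/3375*1/3 + 1444/3375*1/15 + 587/3375*1/5 + 113/675*1/5 = 1759/10125
d_4 = (S0=12262/50625, S1=20957/50625, S2=8611/50625, S3=1759/10125)

Answer: 12262/50625 20957/50625 8611/50625 1759/10125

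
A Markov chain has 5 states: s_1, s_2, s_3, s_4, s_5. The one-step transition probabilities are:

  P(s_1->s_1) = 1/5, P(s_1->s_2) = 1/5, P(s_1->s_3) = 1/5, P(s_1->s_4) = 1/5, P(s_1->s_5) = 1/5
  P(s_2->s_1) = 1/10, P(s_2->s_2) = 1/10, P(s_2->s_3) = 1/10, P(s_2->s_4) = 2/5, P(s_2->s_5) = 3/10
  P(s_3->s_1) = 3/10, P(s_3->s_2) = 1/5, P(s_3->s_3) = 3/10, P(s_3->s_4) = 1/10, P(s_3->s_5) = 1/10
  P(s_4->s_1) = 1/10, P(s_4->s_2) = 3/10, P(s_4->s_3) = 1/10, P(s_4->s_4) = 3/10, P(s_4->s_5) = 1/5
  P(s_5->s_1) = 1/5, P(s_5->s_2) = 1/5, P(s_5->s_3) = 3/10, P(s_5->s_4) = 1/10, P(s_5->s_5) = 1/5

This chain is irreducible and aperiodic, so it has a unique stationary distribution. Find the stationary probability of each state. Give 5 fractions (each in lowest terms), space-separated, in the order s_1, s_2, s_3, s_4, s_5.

The stationary distribution satisfies pi = pi * P, i.e.:
  pi_s_1 = 1/5*pi_s_1 + 1/10*pi_s_2 + 3/10*pi_s_3 + 1/10*pi_s_4 + 1/5*pi_s_5
  pi_s_2 = 1/5*pi_s_1 + 1/10*pi_s_2 + 1/5*pi_s_3 + 3/10*pi_s_4 + 1/5*pi_s_5
  pi_s_3 = 1/5*pi_s_1 + 1/10*pi_s_2 + 3/10*pi_s_3 + 1/10*pi_s_4 + 3/10*pi_s_5
  pi_s_4 = 1/5*pi_s_1 + 2/5*pi_s_2 + 1/10*pi_s_3 + 3/10*pi_s_4 + 1/10*pi_s_5
  pi_s_5 = 1/5*pi_s_1 + 3/10*pi_s_2 + 1/10*pi_s_3 + 1/5*pi_s_4 + 1/5*pi_s_5
with normalization: pi_s_1 + pi_s_2 + pi_s_3 + pi_s_4 + pi_s_5 = 1.

Using the first 4 balance equations plus normalization, the linear system A*pi = b is:
  [-4/5, 1/10, 3/10, 1/10, 1/5] . pi = 0
  [1/5, -9/10, 1/5, 3/10, 1/5] . pi = 0
  [1/5, 1/10, -7/10, 1/10, 3/10] . pi = 0
  [1/5, 2/5, 1/10, -7/10, 1/10] . pi = 0
  [1, 1, 1, 1, 1] . pi = 1

Solving yields:
  pi_s_1 = 221/1247
  pi_s_2 = 252/1247
  pi_s_3 = 246/1247
  pi_s_4 = 278/1247
  pi_s_5 = 250/1247

Verification (pi * P):
  221/1247*1/5 + 252/1247*1/10 + 246/1247*3/10 + 278/1247*1/10 + 250/1247*1/5 = 221/1247 = pi_s_1  (ok)
  221/1247*1/5 + 252/1247*1/10 + 246/1247*1/5 + 278/1247*3/10 + 250/1247*1/5 = 252/1247 = pi_s_2  (ok)
  221/1247*1/5 + 252/1247*1/10 + 246/1247*3/10 + 278/1247*1/10 + 250/1247*3/10 = 246/1247 = pi_s_3  (ok)
  221/1247*1/5 + 252/1247*2/5 + 246/1247*1/10 + 278/1247*3/10 + 250/1247*1/10 = 278/1247 = pi_s_4  (ok)
  221/1247*1/5 + 252/1247*3/10 + 246/1247*1/10 + 278/1247*1/5 + 250/1247*1/5 = 250/1247 = pi_s_5  (ok)

Answer: 221/1247 252/1247 246/1247 278/1247 250/1247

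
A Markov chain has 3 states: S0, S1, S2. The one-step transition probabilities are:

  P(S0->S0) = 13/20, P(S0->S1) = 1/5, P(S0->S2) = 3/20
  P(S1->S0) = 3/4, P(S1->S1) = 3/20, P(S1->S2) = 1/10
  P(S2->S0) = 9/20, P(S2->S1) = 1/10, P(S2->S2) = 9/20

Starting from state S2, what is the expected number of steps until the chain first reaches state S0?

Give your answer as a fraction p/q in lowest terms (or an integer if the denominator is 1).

Let h_i = expected steps to first reach S0 from state i.
Boundary: h_S0 = 0.
First-step equations for the other states:
  h_S1 = 1 + 3/4*h_S0 + 3/20*h_S1 + 1/10*h_S2
  h_S2 = 1 + 9/20*h_S0 + 1/10*h_S1 + 9/20*h_S2

Substituting h_S0 = 0 and rearranging gives the linear system (I - Q) h = 1:
  [17/20, -1/10] . (h_S1, h_S2) = 1
  [-1/10, 11/20] . (h_S1, h_S2) = 1

Solving yields:
  h_S1 = 260/183
  h_S2 = 380/183

Starting state is S2, so the expected hitting time is h_S2 = 380/183.

Answer: 380/183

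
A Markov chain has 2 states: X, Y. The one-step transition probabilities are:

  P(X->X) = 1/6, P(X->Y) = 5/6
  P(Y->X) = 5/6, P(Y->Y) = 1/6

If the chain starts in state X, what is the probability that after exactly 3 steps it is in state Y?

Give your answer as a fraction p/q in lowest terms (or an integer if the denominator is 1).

Answer: 35/54

Derivation:
Computing P^3 by repeated multiplication:
P^1 =
  X: [1/6, 5/6]
  Y: [5/6, 1/6]
P^2 =
  X: [13/18, 5/18]
  Y: [5/18, 13/18]
P^3 =
  X: [19/54, 35/54]
  Y: [35/54, 19/54]

(P^3)[X -> Y] = 35/54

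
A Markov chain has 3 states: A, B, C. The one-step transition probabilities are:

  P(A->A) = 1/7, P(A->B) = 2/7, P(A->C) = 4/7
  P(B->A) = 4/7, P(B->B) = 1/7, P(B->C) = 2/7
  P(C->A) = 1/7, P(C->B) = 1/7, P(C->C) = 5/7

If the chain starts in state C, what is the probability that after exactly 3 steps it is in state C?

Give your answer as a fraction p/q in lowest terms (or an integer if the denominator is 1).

Answer: 211/343

Derivation:
Computing P^3 by repeated multiplication:
P^1 =
  A: [1/7, 2/7, 4/7]
  B: [4/7, 1/7, 2/7]
  C: [1/7, 1/7, 5/7]
P^2 =
  A: [13/49, 8/49, 4/7]
  B: [10/49, 11/49, 4/7]
  C: [10/49, 8/49, 31/49]
P^3 =
  A: [73/343, 62/343, 208/343]
  B: [82/343, 59/343, 202/343]
  C: [73/343, 59/343, 211/343]

(P^3)[C -> C] = 211/343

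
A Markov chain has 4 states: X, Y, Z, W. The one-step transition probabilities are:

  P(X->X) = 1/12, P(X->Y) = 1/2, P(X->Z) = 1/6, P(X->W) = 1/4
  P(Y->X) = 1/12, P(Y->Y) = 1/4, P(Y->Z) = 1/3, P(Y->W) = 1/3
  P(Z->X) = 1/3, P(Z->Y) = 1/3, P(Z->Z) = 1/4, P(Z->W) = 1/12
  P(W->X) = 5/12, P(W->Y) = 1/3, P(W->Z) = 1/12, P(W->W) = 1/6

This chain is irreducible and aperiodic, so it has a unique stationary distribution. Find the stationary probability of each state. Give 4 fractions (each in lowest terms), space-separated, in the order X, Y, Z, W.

The stationary distribution satisfies pi = pi * P, i.e.:
  pi_X = 1/12*pi_X + 1/12*pi_Y + 1/3*pi_Z + 5/12*pi_W
  pi_Y = 1/2*pi_X + 1/4*pi_Y + 1/3*pi_Z + 1/3*pi_W
  pi_Z = 1/6*pi_X + 1/3*pi_Y + 1/4*pi_Z + 1/12*pi_W
  pi_W = 1/4*pi_X + 1/3*pi_Y + 1/12*pi_Z + 1/6*pi_W
with normalization: pi_X + pi_Y + pi_Z + pi_W = 1.

Using the first 3 balance equations plus normalization, the linear system A*pi = b is:
  [-11/12, 1/12, 1/3, 5/12] . pi = 0
  [1/2, -3/4, 1/3, 1/3] . pi = 0
  [1/6, 1/3, -3/4, 1/12] . pi = 0
  [1, 1, 1, 1] . pi = 1

Solving yields:
  pi_X = 465/2179
  pi_Y = 742/2179
  pi_Z = 487/2179
  pi_W = 485/2179

Verification (pi * P):
  465/2179*1/12 + 742/2179*1/12 + 487/2179*1/3 + 485/2179*5/12 = 465/2179 = pi_X  (ok)
  465/2179*1/2 + 742/2179*1/4 + 487/2179*1/3 + 485/2179*1/3 = 742/2179 = pi_Y  (ok)
  465/2179*1/6 + 742/2179*1/3 + 487/2179*1/4 + 485/2179*1/12 = 487/2179 = pi_Z  (ok)
  465/2179*1/4 + 742/2179*1/3 + 487/2179*1/12 + 485/2179*1/6 = 485/2179 = pi_W  (ok)

Answer: 465/2179 742/2179 487/2179 485/2179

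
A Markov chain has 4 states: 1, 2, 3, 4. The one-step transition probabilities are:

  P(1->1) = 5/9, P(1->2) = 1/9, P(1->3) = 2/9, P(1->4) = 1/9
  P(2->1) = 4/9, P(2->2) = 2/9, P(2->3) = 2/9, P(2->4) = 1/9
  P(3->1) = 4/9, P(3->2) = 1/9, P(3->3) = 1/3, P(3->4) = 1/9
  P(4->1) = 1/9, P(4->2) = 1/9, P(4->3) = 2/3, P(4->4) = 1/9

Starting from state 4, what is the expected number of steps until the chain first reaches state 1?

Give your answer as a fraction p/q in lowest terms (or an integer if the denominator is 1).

Answer: 36/11

Derivation:
Let h_i = expected steps to first reach 1 from state i.
Boundary: h_1 = 0.
First-step equations for the other states:
  h_2 = 1 + 4/9*h_1 + 2/9*h_2 + 2/9*h_3 + 1/9*h_4
  h_3 = 1 + 4/9*h_1 + 1/9*h_2 + 1/3*h_3 + 1/9*h_4
  h_4 = 1 + 1/9*h_1 + 1/9*h_2 + 2/3*h_3 + 1/9*h_4

Substituting h_1 = 0 and rearranging gives the linear system (I - Q) h = 1:
  [7/9, -2/9, -1/9] . (h_2, h_3, h_4) = 1
  [-1/9, 2/3, -1/9] . (h_2, h_3, h_4) = 1
  [-1/9, -2/3, 8/9] . (h_2, h_3, h_4) = 1

Solving yields:
  h_2 = 27/11
  h_3 = 27/11
  h_4 = 36/11

Starting state is 4, so the expected hitting time is h_4 = 36/11.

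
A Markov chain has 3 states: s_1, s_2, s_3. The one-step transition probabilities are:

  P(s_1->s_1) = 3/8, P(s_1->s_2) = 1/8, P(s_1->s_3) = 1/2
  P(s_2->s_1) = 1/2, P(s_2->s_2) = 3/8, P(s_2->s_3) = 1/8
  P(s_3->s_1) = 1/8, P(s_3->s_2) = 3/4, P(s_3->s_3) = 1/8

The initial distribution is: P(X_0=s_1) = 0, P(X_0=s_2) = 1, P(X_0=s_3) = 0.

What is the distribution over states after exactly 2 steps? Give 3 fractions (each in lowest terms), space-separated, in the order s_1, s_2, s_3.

Answer: 25/64 19/64 5/16

Derivation:
Propagating the distribution step by step (d_{t+1} = d_t * P):
d_0 = (s_1=0, s_2=1, s_3=0)
  d_1[s_1] = 0*3/8 + 1*1/2 + 0*1/8 = 1/2
  d_1[s_2] = 0*1/8 + 1*3/8 + 0*3/4 = 3/8
  d_1[s_3] = 0*1/2 + 1*1/8 + 0*1/8 = 1/8
d_1 = (s_1=1/2, s_2=3/8, s_3=1/8)
  d_2[s_1] = 1/2*3/8 + 3/8*1/2 + 1/8*1/8 = 25/64
  d_2[s_2] = 1/2*1/8 + 3/8*3/8 + 1/8*3/4 = 19/64
  d_2[s_3] = 1/2*1/2 + 3/8*1/8 + 1/8*1/8 = 5/16
d_2 = (s_1=25/64, s_2=19/64, s_3=5/16)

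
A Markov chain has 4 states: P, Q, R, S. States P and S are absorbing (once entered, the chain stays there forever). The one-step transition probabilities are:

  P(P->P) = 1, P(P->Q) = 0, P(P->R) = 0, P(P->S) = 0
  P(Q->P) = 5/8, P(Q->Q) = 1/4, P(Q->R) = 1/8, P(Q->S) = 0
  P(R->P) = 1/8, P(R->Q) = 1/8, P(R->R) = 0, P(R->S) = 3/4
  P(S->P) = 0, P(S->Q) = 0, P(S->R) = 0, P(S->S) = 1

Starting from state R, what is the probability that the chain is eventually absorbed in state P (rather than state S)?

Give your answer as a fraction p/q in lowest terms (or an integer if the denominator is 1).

Answer: 11/47

Derivation:
Let a_i = P(absorbed in P | start in state i).
Boundary conditions: a_P = 1, a_S = 0.
For each transient state i, a_i = sum_j P(i->j) * a_j:
  a_Q = 5/8*a_P + 1/4*a_Q + 1/8*a_R + 0*a_S
  a_R = 1/8*a_P + 1/8*a_Q + 0*a_R + 3/4*a_S

Substituting a_P = 1 and a_S = 0, rearrange to (I - Q) a = r where r[i] = P(i -> P):
  [3/4, -1/8] . (a_Q, a_R) = 5/8
  [-1/8, 1] . (a_Q, a_R) = 1/8

Solving yields:
  a_Q = 41/47
  a_R = 11/47

Starting state is R, so the absorption probability is a_R = 11/47.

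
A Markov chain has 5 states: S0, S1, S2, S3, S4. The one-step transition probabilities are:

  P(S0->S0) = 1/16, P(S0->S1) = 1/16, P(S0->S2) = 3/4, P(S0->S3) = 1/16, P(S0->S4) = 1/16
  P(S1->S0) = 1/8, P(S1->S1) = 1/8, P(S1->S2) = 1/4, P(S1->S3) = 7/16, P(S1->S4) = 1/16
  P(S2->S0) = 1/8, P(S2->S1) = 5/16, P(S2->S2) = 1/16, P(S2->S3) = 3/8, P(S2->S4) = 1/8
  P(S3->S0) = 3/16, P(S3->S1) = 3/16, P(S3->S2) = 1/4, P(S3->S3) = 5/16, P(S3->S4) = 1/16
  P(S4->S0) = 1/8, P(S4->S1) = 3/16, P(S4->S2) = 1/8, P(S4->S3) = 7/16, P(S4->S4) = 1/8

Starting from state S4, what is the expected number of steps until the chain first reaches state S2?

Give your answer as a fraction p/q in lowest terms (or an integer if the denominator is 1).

Let h_i = expected steps to first reach S2 from state i.
Boundary: h_S2 = 0.
First-step equations for the other states:
  h_S0 = 1 + 1/16*h_S0 + 1/16*h_S1 + 3/4*h_S2 + 1/16*h_S3 + 1/16*h_S4
  h_S1 = 1 + 1/8*h_S0 + 1/8*h_S1 + 1/4*h_S2 + 7/16*h_S3 + 1/16*h_S4
  h_S3 = 1 + 3/16*h_S0 + 3/16*h_S1 + 1/4*h_S2 + 5/16*h_S3 + 1/16*h_S4
  h_S4 = 1 + 1/8*h_S0 + 3/16*h_S1 + 1/8*h_S2 + 7/16*h_S3 + 1/8*h_S4

Substituting h_S2 = 0 and rearranging gives the linear system (I - Q) h = 1:
  [15/16, -1/16, -1/16, -1/16] . (h_S0, h_S1, h_S3, h_S4) = 1
  [-1/8, 7/8, -7/16, -1/16] . (h_S0, h_S1, h_S3, h_S4) = 1
  [-3/16, -3/16, 11/16, -1/16] . (h_S0, h_S1, h_S3, h_S4) = 1
  [-1/8, -3/16, -7/16, 7/8] . (h_S0, h_S1, h_S3, h_S4) = 1

Solving yields:
  h_S0 = 560/323
  h_S1 = 1040/323
  h_S3 = 160/51
  h_S4 = 208/57

Starting state is S4, so the expected hitting time is h_S4 = 208/57.

Answer: 208/57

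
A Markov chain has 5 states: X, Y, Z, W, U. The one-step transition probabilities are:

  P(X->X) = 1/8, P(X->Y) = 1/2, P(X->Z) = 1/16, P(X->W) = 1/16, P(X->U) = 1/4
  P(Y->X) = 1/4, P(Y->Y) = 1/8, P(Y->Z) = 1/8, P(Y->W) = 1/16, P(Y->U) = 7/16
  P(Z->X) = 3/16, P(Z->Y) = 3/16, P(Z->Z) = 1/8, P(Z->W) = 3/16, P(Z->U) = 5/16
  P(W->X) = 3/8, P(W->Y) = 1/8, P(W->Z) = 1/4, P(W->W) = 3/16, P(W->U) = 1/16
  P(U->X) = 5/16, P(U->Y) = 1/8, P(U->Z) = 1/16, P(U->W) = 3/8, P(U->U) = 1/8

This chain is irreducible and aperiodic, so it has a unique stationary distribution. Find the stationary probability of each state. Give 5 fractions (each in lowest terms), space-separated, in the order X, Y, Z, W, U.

Answer: 1145/4614 6931/30760 447/3845 15949/92280 2191/9228

Derivation:
The stationary distribution satisfies pi = pi * P, i.e.:
  pi_X = 1/8*pi_X + 1/4*pi_Y + 3/16*pi_Z + 3/8*pi_W + 5/16*pi_U
  pi_Y = 1/2*pi_X + 1/8*pi_Y + 3/16*pi_Z + 1/8*pi_W + 1/8*pi_U
  pi_Z = 1/16*pi_X + 1/8*pi_Y + 1/8*pi_Z + 1/4*pi_W + 1/16*pi_U
  pi_W = 1/16*pi_X + 1/16*pi_Y + 3/16*pi_Z + 3/16*pi_W + 3/8*pi_U
  pi_U = 1/4*pi_X + 7/16*pi_Y + 5/16*pi_Z + 1/16*pi_W + 1/8*pi_U
with normalization: pi_X + pi_Y + pi_Z + pi_W + pi_U = 1.

Using the first 4 balance equations plus normalization, the linear system A*pi = b is:
  [-7/8, 1/4, 3/16, 3/8, 5/16] . pi = 0
  [1/2, -7/8, 3/16, 1/8, 1/8] . pi = 0
  [1/16, 1/8, -7/8, 1/4, 1/16] . pi = 0
  [1/16, 1/16, 3/16, -13/16, 3/8] . pi = 0
  [1, 1, 1, 1, 1] . pi = 1

Solving yields:
  pi_X = 1145/4614
  pi_Y = 6931/30760
  pi_Z = 447/3845
  pi_W = 15949/92280
  pi_U = 2191/9228

Verification (pi * P):
  1145/4614*1/8 + 6931/30760*1/4 + 447/3845*3/16 + 15949/92280*3/8 + 2191/9228*5/16 = 1145/4614 = pi_X  (ok)
  1145/4614*1/2 + 6931/30760*1/8 + 447/3845*3/16 + 15949/92280*1/8 + 2191/9228*1/8 = 6931/30760 = pi_Y  (ok)
  1145/4614*1/16 + 6931/30760*1/8 + 447/3845*1/8 + 15949/92280*1/4 + 2191/9228*1/16 = 447/3845 = pi_Z  (ok)
  1145/4614*1/16 + 6931/30760*1/16 + 447/3845*3/16 + 15949/92280*3/16 + 2191/9228*3/8 = 15949/92280 = pi_W  (ok)
  1145/4614*1/4 + 6931/30760*7/16 + 447/3845*5/16 + 15949/92280*1/16 + 2191/9228*1/8 = 2191/9228 = pi_U  (ok)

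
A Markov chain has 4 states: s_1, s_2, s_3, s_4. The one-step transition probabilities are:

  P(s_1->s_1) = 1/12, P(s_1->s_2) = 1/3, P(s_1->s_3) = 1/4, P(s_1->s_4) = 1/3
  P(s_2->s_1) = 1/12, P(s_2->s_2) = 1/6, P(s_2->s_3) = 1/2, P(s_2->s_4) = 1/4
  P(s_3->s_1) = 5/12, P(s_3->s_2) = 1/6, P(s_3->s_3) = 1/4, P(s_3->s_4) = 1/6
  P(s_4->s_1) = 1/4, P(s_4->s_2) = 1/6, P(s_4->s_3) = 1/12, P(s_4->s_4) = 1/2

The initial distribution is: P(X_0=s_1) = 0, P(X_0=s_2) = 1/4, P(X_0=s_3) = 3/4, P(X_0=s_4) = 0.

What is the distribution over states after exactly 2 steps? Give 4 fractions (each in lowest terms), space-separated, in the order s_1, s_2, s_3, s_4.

Answer: 7/32 2/9 25/96 43/144

Derivation:
Propagating the distribution step by step (d_{t+1} = d_t * P):
d_0 = (s_1=0, s_2=1/4, s_3=3/4, s_4=0)
  d_1[s_1] = 0*1/12 + 1/4*1/12 + 3/4*5/12 + 0*1/4 = 1/3
  d_1[s_2] = 0*1/3 + 1/4*1/6 + 3/4*1/6 + 0*1/6 = 1/6
  d_1[s_3] = 0*1/4 + 1/4*1/2 + 3/4*1/4 + 0*1/12 = 5/16
  d_1[s_4] = 0*1/3 + 1/4*1/4 + 3/4*1/6 + 0*1/2 = 3/16
d_1 = (s_1=1/3, s_2=1/6, s_3=5/16, s_4=3/16)
  d_2[s_1] = 1/3*1/12 + 1/6*1/12 + 5/16*5/12 + 3/16*1/4 = 7/32
  d_2[s_2] = 1/3*1/3 + 1/6*1/6 + 5/16*1/6 + 3/16*1/6 = 2/9
  d_2[s_3] = 1/3*1/4 + 1/6*1/2 + 5/16*1/4 + 3/16*1/12 = 25/96
  d_2[s_4] = 1/3*1/3 + 1/6*1/4 + 5/16*1/6 + 3/16*1/2 = 43/144
d_2 = (s_1=7/32, s_2=2/9, s_3=25/96, s_4=43/144)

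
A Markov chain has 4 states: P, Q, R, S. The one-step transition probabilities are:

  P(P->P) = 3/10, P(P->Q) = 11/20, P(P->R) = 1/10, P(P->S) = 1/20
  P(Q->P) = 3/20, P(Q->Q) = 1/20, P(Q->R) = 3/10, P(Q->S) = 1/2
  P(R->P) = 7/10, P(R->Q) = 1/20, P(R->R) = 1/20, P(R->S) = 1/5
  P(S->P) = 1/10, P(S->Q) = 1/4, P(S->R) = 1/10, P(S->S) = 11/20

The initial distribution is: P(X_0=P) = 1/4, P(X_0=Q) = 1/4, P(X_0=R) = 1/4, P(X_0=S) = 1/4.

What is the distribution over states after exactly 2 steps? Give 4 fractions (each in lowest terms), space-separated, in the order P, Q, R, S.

Propagating the distribution step by step (d_{t+1} = d_t * P):
d_0 = (P=1/4, Q=1/4, R=1/4, S=1/4)
  d_1[P] = 1/4*3/10 + 1/4*3/20 + 1/4*7/10 + 1/4*1/10 = 5/16
  d_1[Q] = 1/4*11/20 + 1/4*1/20 + 1/4*1/20 + 1/4*1/4 = 9/40
  d_1[R] = 1/4*1/10 + 1/4*3/10 + 1/4*1/20 + 1/4*1/10 = 11/80
  d_1[S] = 1/4*1/20 + 1/4*1/2 + 1/4*1/5 + 1/4*11/20 = 13/40
d_1 = (P=5/16, Q=9/40, R=11/80, S=13/40)
  d_2[P] = 5/16*3/10 + 9/40*3/20 + 11/80*7/10 + 13/40*1/10 = 41/160
  d_2[Q] = 5/16*11/20 + 9/40*1/20 + 11/80*1/20 + 13/40*1/4 = 217/800
  d_2[R] = 5/16*1/10 + 9/40*3/10 + 11/80*1/20 + 13/40*1/10 = 221/1600
  d_2[S] = 5/16*1/20 + 9/40*1/2 + 11/80*1/5 + 13/40*11/20 = 107/320
d_2 = (P=41/160, Q=217/800, R=221/1600, S=107/320)

Answer: 41/160 217/800 221/1600 107/320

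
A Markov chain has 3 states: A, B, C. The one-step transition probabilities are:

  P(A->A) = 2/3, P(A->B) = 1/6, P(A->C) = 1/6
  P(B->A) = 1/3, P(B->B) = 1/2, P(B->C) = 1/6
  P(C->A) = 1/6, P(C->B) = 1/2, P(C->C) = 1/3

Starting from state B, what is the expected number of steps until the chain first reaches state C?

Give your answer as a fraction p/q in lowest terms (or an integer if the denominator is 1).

Let h_i = expected steps to first reach C from state i.
Boundary: h_C = 0.
First-step equations for the other states:
  h_A = 1 + 2/3*h_A + 1/6*h_B + 1/6*h_C
  h_B = 1 + 1/3*h_A + 1/2*h_B + 1/6*h_C

Substituting h_C = 0 and rearranging gives the linear system (I - Q) h = 1:
  [1/3, -1/6] . (h_A, h_B) = 1
  [-1/3, 1/2] . (h_A, h_B) = 1

Solving yields:
  h_A = 6
  h_B = 6

Starting state is B, so the expected hitting time is h_B = 6.

Answer: 6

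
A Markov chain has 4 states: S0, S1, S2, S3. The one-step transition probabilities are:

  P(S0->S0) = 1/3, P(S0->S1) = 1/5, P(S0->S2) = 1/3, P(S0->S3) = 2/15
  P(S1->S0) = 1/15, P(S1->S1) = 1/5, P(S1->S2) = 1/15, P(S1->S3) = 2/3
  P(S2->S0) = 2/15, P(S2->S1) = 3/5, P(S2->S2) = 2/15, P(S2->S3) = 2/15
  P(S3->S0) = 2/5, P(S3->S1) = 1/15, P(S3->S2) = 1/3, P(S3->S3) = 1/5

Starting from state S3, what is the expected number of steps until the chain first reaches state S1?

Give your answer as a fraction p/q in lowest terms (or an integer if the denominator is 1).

Let h_i = expected steps to first reach S1 from state i.
Boundary: h_S1 = 0.
First-step equations for the other states:
  h_S0 = 1 + 1/3*h_S0 + 1/5*h_S1 + 1/3*h_S2 + 2/15*h_S3
  h_S2 = 1 + 2/15*h_S0 + 3/5*h_S1 + 2/15*h_S2 + 2/15*h_S3
  h_S3 = 1 + 2/5*h_S0 + 1/15*h_S1 + 1/3*h_S2 + 1/5*h_S3

Substituting h_S1 = 0 and rearranging gives the linear system (I - Q) h = 1:
  [2/3, -1/3, -2/15] . (h_S0, h_S2, h_S3) = 1
  [-2/15, 13/15, -2/15] . (h_S0, h_S2, h_S3) = 1
  [-2/5, -1/3, 4/5] . (h_S0, h_S2, h_S3) = 1

Solving yields:
  h_S0 = 315/92
  h_S2 = 105/46
  h_S3 = 90/23

Starting state is S3, so the expected hitting time is h_S3 = 90/23.

Answer: 90/23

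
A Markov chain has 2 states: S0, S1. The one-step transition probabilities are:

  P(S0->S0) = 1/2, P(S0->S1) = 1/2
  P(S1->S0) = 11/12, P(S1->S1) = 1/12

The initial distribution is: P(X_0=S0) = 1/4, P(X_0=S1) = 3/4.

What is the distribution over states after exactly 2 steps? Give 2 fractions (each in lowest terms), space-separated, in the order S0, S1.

Answer: 37/64 27/64

Derivation:
Propagating the distribution step by step (d_{t+1} = d_t * P):
d_0 = (S0=1/4, S1=3/4)
  d_1[S0] = 1/4*1/2 + 3/4*11/12 = 13/16
  d_1[S1] = 1/4*1/2 + 3/4*1/12 = 3/16
d_1 = (S0=13/16, S1=3/16)
  d_2[S0] = 13/16*1/2 + 3/16*11/12 = 37/64
  d_2[S1] = 13/16*1/2 + 3/16*1/12 = 27/64
d_2 = (S0=37/64, S1=27/64)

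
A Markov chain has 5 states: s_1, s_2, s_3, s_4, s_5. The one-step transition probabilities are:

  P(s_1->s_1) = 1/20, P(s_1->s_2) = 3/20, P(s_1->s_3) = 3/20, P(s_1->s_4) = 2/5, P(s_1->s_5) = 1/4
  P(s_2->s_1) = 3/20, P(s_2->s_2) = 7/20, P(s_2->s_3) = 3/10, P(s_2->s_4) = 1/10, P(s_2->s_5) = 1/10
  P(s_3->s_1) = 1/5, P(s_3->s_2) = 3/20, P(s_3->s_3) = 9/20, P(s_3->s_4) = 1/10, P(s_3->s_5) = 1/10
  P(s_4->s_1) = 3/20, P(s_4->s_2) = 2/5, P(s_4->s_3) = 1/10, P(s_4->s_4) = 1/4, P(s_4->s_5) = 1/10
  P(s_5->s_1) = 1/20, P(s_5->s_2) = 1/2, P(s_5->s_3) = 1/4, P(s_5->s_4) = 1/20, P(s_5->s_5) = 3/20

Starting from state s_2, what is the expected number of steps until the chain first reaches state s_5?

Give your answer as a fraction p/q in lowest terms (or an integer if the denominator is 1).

Let h_i = expected steps to first reach s_5 from state i.
Boundary: h_s_5 = 0.
First-step equations for the other states:
  h_s_1 = 1 + 1/20*h_s_1 + 3/20*h_s_2 + 3/20*h_s_3 + 2/5*h_s_4 + 1/4*h_s_5
  h_s_2 = 1 + 3/20*h_s_1 + 7/20*h_s_2 + 3/10*h_s_3 + 1/10*h_s_4 + 1/10*h_s_5
  h_s_3 = 1 + 1/5*h_s_1 + 3/20*h_s_2 + 9/20*h_s_3 + 1/10*h_s_4 + 1/10*h_s_5
  h_s_4 = 1 + 3/20*h_s_1 + 2/5*h_s_2 + 1/10*h_s_3 + 1/4*h_s_4 + 1/10*h_s_5

Substituting h_s_5 = 0 and rearranging gives the linear system (I - Q) h = 1:
  [19/20, -3/20, -3/20, -2/5] . (h_s_1, h_s_2, h_s_3, h_s_4) = 1
  [-3/20, 13/20, -3/10, -1/10] . (h_s_1, h_s_2, h_s_3, h_s_4) = 1
  [-1/5, -3/20, 11/20, -1/10] . (h_s_1, h_s_2, h_s_3, h_s_4) = 1
  [-3/20, -2/5, -1/10, 3/4] . (h_s_1, h_s_2, h_s_3, h_s_4) = 1

Solving yields:
  h_s_1 = 111320/15749
  h_s_2 = 128660/15749
  h_s_3 = 127640/15749
  h_s_4 = 128900/15749

Starting state is s_2, so the expected hitting time is h_s_2 = 128660/15749.

Answer: 128660/15749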